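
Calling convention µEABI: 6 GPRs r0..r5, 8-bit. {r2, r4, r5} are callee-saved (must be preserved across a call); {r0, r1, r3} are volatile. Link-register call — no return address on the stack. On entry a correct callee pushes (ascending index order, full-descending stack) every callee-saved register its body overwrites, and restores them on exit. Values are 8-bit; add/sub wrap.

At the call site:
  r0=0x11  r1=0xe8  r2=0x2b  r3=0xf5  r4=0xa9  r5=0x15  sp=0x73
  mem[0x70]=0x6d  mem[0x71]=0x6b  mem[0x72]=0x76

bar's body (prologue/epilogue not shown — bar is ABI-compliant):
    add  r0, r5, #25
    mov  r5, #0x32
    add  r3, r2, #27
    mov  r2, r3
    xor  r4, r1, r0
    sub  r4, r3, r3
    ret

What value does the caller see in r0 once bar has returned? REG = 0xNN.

prologue: push r2 -> mem[0x72]=0x2b, sp=0x72
prologue: push r4 -> mem[0x71]=0xa9, sp=0x71
prologue: push r5 -> mem[0x70]=0x15, sp=0x70
body[0] add  r0, r5, #25 -> r0=0x2e
body[1] mov  r5, #0x32 -> r5=0x32
body[2] add  r3, r2, #27 -> r3=0x46
body[3] mov  r2, r3 -> r2=0x46
body[4] xor  r4, r1, r0 -> r4=0xc6
body[5] sub  r4, r3, r3 -> r4=0x00
epilogue: pop r5=0x15, sp=0x71
epilogue: pop r4=0xa9, sp=0x72
epilogue: pop r2=0x2b, sp=0x73
r0 is caller-saved -> body value

REG = 0x2e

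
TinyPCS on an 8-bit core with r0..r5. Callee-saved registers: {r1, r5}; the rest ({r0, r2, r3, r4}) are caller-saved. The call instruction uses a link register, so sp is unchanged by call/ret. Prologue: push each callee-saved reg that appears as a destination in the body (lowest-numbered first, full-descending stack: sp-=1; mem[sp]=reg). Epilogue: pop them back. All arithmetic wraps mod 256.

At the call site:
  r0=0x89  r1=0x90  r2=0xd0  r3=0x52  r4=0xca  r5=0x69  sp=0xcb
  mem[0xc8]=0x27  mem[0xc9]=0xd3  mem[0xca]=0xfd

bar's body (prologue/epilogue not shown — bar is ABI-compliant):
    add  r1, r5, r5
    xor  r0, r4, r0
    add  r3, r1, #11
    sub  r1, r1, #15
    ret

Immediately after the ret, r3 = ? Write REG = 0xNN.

REG = 0xdd

prologue: push r1 → mem[0xca]=0x90, sp=0xca
body[0] add  r1, r5, r5 → r1=0xd2
body[1] xor  r0, r4, r0 → r0=0x43
body[2] add  r3, r1, #11 → r3=0xdd
body[3] sub  r1, r1, #15 → r1=0xc3
epilogue: pop r1=0x90, sp=0xcb
r3 is caller-saved → body value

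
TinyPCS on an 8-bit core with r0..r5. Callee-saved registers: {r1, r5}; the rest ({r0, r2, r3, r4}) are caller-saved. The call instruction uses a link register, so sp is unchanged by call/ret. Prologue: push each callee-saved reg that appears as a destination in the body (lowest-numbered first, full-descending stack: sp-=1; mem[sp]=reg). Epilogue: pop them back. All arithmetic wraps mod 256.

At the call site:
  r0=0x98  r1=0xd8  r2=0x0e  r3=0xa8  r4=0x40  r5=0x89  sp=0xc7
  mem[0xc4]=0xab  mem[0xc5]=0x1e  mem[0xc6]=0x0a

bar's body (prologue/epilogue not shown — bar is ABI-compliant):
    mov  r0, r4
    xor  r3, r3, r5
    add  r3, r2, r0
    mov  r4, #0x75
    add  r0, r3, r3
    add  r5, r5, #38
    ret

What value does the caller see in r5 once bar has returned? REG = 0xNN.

prologue: push r5 → mem[0xc6]=0x89, sp=0xc6
body[0] mov  r0, r4 → r0=0x40
body[1] xor  r3, r3, r5 → r3=0x21
body[2] add  r3, r2, r0 → r3=0x4e
body[3] mov  r4, #0x75 → r4=0x75
body[4] add  r0, r3, r3 → r0=0x9c
body[5] add  r5, r5, #38 → r5=0xaf
epilogue: pop r5=0x89, sp=0xc7
r5 is callee-saved → restored

REG = 0x89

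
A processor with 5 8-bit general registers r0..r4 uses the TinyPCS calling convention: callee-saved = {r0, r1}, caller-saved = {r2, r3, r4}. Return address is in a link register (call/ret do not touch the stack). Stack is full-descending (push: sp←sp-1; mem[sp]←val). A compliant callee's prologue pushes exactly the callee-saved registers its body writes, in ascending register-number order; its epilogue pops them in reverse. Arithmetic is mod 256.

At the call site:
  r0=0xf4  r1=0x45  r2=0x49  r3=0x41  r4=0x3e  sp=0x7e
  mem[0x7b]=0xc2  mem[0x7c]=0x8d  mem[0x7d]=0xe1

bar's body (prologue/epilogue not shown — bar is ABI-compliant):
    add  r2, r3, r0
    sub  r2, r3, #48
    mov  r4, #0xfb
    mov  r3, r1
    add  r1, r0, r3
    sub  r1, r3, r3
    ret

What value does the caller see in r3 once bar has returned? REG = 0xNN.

REG = 0x45

prologue: push r1 → mem[0x7d]=0x45, sp=0x7d
body[0] add  r2, r3, r0 → r2=0x35
body[1] sub  r2, r3, #48 → r2=0x11
body[2] mov  r4, #0xfb → r4=0xfb
body[3] mov  r3, r1 → r3=0x45
body[4] add  r1, r0, r3 → r1=0x39
body[5] sub  r1, r3, r3 → r1=0x00
epilogue: pop r1=0x45, sp=0x7e
r3 is caller-saved → body value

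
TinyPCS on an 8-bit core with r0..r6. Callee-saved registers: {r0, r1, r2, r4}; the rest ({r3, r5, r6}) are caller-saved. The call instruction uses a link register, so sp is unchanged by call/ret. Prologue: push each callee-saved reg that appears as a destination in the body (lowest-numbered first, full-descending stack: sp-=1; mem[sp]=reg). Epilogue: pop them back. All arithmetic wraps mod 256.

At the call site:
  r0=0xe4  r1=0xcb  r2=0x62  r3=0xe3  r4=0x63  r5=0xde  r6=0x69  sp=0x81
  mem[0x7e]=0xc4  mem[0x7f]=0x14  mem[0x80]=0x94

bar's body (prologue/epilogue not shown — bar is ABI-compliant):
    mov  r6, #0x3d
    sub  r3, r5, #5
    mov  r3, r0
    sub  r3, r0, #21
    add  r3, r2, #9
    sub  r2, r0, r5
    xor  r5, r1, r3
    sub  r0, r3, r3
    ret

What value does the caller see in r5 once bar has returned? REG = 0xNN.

REG = 0xa0

prologue: push r0 -> mem[0x80]=0xe4, sp=0x80
prologue: push r2 -> mem[0x7f]=0x62, sp=0x7f
body[0] mov  r6, #0x3d -> r6=0x3d
body[1] sub  r3, r5, #5 -> r3=0xd9
body[2] mov  r3, r0 -> r3=0xe4
body[3] sub  r3, r0, #21 -> r3=0xcf
body[4] add  r3, r2, #9 -> r3=0x6b
body[5] sub  r2, r0, r5 -> r2=0x06
body[6] xor  r5, r1, r3 -> r5=0xa0
body[7] sub  r0, r3, r3 -> r0=0x00
epilogue: pop r2=0x62, sp=0x80
epilogue: pop r0=0xe4, sp=0x81
r5 is caller-saved -> body value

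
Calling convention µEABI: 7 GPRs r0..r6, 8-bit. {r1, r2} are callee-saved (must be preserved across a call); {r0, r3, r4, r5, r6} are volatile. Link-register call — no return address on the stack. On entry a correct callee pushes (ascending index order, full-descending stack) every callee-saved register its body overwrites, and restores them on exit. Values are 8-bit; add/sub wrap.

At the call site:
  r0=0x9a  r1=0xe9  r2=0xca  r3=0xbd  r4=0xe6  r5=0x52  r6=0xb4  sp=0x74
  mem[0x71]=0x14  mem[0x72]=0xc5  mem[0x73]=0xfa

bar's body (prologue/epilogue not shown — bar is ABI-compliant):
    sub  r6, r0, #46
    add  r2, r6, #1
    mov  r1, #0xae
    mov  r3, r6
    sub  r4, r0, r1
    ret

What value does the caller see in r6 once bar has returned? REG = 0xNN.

REG = 0x6c

prologue: push r1 -> mem[0x73]=0xe9, sp=0x73
prologue: push r2 -> mem[0x72]=0xca, sp=0x72
body[0] sub  r6, r0, #46 -> r6=0x6c
body[1] add  r2, r6, #1 -> r2=0x6d
body[2] mov  r1, #0xae -> r1=0xae
body[3] mov  r3, r6 -> r3=0x6c
body[4] sub  r4, r0, r1 -> r4=0xec
epilogue: pop r2=0xca, sp=0x73
epilogue: pop r1=0xe9, sp=0x74
r6 is caller-saved -> body value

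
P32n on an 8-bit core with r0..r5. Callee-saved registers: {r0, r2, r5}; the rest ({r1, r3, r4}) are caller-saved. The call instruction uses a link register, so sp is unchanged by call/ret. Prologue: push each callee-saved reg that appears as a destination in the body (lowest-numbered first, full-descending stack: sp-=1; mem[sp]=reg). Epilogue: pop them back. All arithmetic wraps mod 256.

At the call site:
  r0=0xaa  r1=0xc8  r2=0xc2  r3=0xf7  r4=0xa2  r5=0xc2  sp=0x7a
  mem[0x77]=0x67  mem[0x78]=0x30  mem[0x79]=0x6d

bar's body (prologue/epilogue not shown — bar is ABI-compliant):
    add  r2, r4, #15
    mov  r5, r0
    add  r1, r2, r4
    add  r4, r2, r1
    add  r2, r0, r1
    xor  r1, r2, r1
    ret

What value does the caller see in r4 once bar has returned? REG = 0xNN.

prologue: push r2 → mem[0x79]=0xc2, sp=0x79
prologue: push r5 → mem[0x78]=0xc2, sp=0x78
body[0] add  r2, r4, #15 → r2=0xb1
body[1] mov  r5, r0 → r5=0xaa
body[2] add  r1, r2, r4 → r1=0x53
body[3] add  r4, r2, r1 → r4=0x04
body[4] add  r2, r0, r1 → r2=0xfd
body[5] xor  r1, r2, r1 → r1=0xae
epilogue: pop r5=0xc2, sp=0x79
epilogue: pop r2=0xc2, sp=0x7a
r4 is caller-saved → body value

REG = 0x04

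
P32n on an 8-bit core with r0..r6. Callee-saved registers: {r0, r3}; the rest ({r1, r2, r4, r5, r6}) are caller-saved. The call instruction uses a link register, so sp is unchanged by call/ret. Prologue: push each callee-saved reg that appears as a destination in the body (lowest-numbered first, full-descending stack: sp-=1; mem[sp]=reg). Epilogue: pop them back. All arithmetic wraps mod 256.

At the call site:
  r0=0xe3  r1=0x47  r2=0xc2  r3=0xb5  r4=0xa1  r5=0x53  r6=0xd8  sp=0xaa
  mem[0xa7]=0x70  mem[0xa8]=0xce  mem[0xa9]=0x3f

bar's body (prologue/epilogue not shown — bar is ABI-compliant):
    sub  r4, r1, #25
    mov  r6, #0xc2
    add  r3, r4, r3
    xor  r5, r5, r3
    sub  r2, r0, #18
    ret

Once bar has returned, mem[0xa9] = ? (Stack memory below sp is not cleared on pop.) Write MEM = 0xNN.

MEM = 0xb5

prologue: push r3 -> mem[0xa9]=0xb5, sp=0xa9
body[0] sub  r4, r1, #25 -> r4=0x2e
body[1] mov  r6, #0xc2 -> r6=0xc2
body[2] add  r3, r4, r3 -> r3=0xe3
body[3] xor  r5, r5, r3 -> r5=0xb0
body[4] sub  r2, r0, #18 -> r2=0xd1
epilogue: pop r3=0xb5, sp=0xaa
prologue pushed ['r3'] at ['0xa9']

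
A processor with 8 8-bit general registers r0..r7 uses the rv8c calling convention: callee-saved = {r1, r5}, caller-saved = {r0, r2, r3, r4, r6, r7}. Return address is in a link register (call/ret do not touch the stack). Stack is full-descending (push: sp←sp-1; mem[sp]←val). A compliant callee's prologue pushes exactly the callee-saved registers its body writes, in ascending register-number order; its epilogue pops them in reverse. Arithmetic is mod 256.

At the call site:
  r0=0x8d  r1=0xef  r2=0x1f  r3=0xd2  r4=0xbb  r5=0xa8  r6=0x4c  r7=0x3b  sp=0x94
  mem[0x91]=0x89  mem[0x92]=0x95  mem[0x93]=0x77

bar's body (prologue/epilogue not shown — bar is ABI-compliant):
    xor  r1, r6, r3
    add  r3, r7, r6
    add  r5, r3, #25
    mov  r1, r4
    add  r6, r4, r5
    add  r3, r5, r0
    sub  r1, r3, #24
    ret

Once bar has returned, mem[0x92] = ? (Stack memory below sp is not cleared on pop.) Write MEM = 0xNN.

prologue: push r1 -> mem[0x93]=0xef, sp=0x93
prologue: push r5 -> mem[0x92]=0xa8, sp=0x92
body[0] xor  r1, r6, r3 -> r1=0x9e
body[1] add  r3, r7, r6 -> r3=0x87
body[2] add  r5, r3, #25 -> r5=0xa0
body[3] mov  r1, r4 -> r1=0xbb
body[4] add  r6, r4, r5 -> r6=0x5b
body[5] add  r3, r5, r0 -> r3=0x2d
body[6] sub  r1, r3, #24 -> r1=0x15
epilogue: pop r5=0xa8, sp=0x93
epilogue: pop r1=0xef, sp=0x94
prologue pushed ['r1', 'r5'] at ['0x93', '0x92']

MEM = 0xa8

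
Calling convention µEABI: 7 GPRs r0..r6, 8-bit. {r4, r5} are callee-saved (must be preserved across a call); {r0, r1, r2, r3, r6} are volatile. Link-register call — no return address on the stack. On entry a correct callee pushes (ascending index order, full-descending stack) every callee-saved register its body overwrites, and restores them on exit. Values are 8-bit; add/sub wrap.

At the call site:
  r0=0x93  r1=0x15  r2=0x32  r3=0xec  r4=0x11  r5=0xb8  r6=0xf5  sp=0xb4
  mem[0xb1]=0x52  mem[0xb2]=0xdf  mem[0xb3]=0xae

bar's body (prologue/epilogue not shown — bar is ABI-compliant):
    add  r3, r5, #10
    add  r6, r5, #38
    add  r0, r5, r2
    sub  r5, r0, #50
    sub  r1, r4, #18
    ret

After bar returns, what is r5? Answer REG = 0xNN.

prologue: push r5 -> mem[0xb3]=0xb8, sp=0xb3
body[0] add  r3, r5, #10 -> r3=0xc2
body[1] add  r6, r5, #38 -> r6=0xde
body[2] add  r0, r5, r2 -> r0=0xea
body[3] sub  r5, r0, #50 -> r5=0xb8
body[4] sub  r1, r4, #18 -> r1=0xff
epilogue: pop r5=0xb8, sp=0xb4
r5 is callee-saved -> restored

REG = 0xb8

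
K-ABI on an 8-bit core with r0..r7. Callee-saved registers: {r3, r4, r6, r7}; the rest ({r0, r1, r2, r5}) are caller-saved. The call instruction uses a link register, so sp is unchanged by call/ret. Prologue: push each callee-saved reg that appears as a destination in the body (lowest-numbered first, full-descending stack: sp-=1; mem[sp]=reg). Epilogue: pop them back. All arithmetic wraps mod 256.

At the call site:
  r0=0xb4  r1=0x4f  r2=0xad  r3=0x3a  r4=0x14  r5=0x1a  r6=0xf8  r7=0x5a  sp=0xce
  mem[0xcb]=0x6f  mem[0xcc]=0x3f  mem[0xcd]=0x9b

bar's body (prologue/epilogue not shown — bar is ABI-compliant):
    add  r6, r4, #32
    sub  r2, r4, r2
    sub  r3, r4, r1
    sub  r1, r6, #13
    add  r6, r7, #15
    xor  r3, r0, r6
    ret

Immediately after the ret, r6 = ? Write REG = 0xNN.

REG = 0xf8

prologue: push r3 → mem[0xcd]=0x3a, sp=0xcd
prologue: push r6 → mem[0xcc]=0xf8, sp=0xcc
body[0] add  r6, r4, #32 → r6=0x34
body[1] sub  r2, r4, r2 → r2=0x67
body[2] sub  r3, r4, r1 → r3=0xc5
body[3] sub  r1, r6, #13 → r1=0x27
body[4] add  r6, r7, #15 → r6=0x69
body[5] xor  r3, r0, r6 → r3=0xdd
epilogue: pop r6=0xf8, sp=0xcd
epilogue: pop r3=0x3a, sp=0xce
r6 is callee-saved → restored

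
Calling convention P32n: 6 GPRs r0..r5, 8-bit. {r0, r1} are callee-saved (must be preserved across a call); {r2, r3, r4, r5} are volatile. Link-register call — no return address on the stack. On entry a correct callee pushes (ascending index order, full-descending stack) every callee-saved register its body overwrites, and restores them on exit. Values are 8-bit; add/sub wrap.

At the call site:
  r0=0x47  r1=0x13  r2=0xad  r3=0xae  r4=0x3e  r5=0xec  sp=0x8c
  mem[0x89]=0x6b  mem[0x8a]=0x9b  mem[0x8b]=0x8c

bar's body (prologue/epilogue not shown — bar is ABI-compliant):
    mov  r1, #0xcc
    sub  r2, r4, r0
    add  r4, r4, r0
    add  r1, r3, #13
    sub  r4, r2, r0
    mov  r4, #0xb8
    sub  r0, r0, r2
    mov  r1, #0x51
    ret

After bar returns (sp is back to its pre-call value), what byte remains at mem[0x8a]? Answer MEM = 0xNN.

MEM = 0x13

prologue: push r0 -> mem[0x8b]=0x47, sp=0x8b
prologue: push r1 -> mem[0x8a]=0x13, sp=0x8a
body[0] mov  r1, #0xcc -> r1=0xcc
body[1] sub  r2, r4, r0 -> r2=0xf7
body[2] add  r4, r4, r0 -> r4=0x85
body[3] add  r1, r3, #13 -> r1=0xbb
body[4] sub  r4, r2, r0 -> r4=0xb0
body[5] mov  r4, #0xb8 -> r4=0xb8
body[6] sub  r0, r0, r2 -> r0=0x50
body[7] mov  r1, #0x51 -> r1=0x51
epilogue: pop r1=0x13, sp=0x8b
epilogue: pop r0=0x47, sp=0x8c
prologue pushed ['r0', 'r1'] at ['0x8b', '0x8a']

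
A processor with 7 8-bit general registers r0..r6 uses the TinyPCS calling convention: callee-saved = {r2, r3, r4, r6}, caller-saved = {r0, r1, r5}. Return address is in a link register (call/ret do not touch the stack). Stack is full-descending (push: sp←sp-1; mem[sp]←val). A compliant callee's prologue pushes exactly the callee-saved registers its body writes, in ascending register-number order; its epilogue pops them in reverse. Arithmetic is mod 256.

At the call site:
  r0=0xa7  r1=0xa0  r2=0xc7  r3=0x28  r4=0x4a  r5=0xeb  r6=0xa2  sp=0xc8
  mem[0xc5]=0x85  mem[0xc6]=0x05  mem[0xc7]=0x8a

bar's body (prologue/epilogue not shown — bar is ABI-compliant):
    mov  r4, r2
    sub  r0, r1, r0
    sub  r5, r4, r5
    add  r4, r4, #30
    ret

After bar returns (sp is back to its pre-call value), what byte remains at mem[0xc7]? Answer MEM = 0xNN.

MEM = 0x4a

prologue: push r4 -> mem[0xc7]=0x4a, sp=0xc7
body[0] mov  r4, r2 -> r4=0xc7
body[1] sub  r0, r1, r0 -> r0=0xf9
body[2] sub  r5, r4, r5 -> r5=0xdc
body[3] add  r4, r4, #30 -> r4=0xe5
epilogue: pop r4=0x4a, sp=0xc8
prologue pushed ['r4'] at ['0xc7']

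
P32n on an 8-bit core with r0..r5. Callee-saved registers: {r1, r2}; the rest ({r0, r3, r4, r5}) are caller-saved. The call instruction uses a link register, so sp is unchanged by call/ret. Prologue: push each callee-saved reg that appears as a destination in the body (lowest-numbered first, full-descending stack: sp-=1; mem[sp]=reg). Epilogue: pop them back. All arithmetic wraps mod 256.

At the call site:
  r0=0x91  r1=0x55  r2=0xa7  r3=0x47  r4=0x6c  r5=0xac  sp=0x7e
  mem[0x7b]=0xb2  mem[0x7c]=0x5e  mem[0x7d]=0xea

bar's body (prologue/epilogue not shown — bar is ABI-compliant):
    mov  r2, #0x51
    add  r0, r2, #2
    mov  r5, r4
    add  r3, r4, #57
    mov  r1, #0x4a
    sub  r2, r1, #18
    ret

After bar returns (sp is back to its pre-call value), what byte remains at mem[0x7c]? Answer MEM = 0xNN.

MEM = 0xa7

prologue: push r1 -> mem[0x7d]=0x55, sp=0x7d
prologue: push r2 -> mem[0x7c]=0xa7, sp=0x7c
body[0] mov  r2, #0x51 -> r2=0x51
body[1] add  r0, r2, #2 -> r0=0x53
body[2] mov  r5, r4 -> r5=0x6c
body[3] add  r3, r4, #57 -> r3=0xa5
body[4] mov  r1, #0x4a -> r1=0x4a
body[5] sub  r2, r1, #18 -> r2=0x38
epilogue: pop r2=0xa7, sp=0x7d
epilogue: pop r1=0x55, sp=0x7e
prologue pushed ['r1', 'r2'] at ['0x7d', '0x7c']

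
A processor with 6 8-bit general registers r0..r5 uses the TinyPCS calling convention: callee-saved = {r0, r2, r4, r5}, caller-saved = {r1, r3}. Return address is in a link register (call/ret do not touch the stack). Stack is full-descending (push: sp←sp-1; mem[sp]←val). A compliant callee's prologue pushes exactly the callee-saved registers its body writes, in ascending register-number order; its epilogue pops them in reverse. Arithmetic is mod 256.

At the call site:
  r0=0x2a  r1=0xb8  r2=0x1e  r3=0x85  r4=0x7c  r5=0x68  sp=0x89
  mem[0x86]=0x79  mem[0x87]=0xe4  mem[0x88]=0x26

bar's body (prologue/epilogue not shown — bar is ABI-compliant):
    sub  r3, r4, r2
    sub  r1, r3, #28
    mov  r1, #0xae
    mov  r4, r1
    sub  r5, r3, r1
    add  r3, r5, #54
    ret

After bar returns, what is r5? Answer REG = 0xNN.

prologue: push r4 → mem[0x88]=0x7c, sp=0x88
prologue: push r5 → mem[0x87]=0x68, sp=0x87
body[0] sub  r3, r4, r2 → r3=0x5e
body[1] sub  r1, r3, #28 → r1=0x42
body[2] mov  r1, #0xae → r1=0xae
body[3] mov  r4, r1 → r4=0xae
body[4] sub  r5, r3, r1 → r5=0xb0
body[5] add  r3, r5, #54 → r3=0xe6
epilogue: pop r5=0x68, sp=0x88
epilogue: pop r4=0x7c, sp=0x89
r5 is callee-saved → restored

REG = 0x68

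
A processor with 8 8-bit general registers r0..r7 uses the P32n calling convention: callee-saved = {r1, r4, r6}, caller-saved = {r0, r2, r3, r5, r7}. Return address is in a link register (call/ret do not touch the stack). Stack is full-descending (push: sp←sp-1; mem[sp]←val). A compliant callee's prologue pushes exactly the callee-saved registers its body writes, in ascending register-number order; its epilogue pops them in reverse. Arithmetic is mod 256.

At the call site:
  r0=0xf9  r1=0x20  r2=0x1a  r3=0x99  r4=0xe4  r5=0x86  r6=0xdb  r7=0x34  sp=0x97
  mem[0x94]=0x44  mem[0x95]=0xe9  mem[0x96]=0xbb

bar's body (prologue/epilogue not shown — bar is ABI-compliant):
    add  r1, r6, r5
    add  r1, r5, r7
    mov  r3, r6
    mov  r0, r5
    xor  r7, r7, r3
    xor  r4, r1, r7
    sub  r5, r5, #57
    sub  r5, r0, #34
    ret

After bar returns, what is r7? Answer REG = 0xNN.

prologue: push r1 -> mem[0x96]=0x20, sp=0x96
prologue: push r4 -> mem[0x95]=0xe4, sp=0x95
body[0] add  r1, r6, r5 -> r1=0x61
body[1] add  r1, r5, r7 -> r1=0xba
body[2] mov  r3, r6 -> r3=0xdb
body[3] mov  r0, r5 -> r0=0x86
body[4] xor  r7, r7, r3 -> r7=0xef
body[5] xor  r4, r1, r7 -> r4=0x55
body[6] sub  r5, r5, #57 -> r5=0x4d
body[7] sub  r5, r0, #34 -> r5=0x64
epilogue: pop r4=0xe4, sp=0x96
epilogue: pop r1=0x20, sp=0x97
r7 is caller-saved -> body value

REG = 0xef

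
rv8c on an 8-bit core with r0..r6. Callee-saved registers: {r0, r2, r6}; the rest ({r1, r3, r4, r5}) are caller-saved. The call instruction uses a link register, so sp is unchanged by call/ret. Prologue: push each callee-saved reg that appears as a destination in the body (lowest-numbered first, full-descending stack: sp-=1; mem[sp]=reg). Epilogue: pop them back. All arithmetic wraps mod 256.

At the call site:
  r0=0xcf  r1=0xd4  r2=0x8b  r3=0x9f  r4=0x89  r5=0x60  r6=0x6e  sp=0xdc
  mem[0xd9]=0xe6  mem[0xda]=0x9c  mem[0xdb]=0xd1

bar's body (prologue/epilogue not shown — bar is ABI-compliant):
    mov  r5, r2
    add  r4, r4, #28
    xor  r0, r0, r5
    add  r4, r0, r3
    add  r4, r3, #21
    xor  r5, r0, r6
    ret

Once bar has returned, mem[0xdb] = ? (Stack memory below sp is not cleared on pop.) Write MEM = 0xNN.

prologue: push r0 → mem[0xdb]=0xcf, sp=0xdb
body[0] mov  r5, r2 → r5=0x8b
body[1] add  r4, r4, #28 → r4=0xa5
body[2] xor  r0, r0, r5 → r0=0x44
body[3] add  r4, r0, r3 → r4=0xe3
body[4] add  r4, r3, #21 → r4=0xb4
body[5] xor  r5, r0, r6 → r5=0x2a
epilogue: pop r0=0xcf, sp=0xdc
prologue pushed ['r0'] at ['0xdb']

MEM = 0xcf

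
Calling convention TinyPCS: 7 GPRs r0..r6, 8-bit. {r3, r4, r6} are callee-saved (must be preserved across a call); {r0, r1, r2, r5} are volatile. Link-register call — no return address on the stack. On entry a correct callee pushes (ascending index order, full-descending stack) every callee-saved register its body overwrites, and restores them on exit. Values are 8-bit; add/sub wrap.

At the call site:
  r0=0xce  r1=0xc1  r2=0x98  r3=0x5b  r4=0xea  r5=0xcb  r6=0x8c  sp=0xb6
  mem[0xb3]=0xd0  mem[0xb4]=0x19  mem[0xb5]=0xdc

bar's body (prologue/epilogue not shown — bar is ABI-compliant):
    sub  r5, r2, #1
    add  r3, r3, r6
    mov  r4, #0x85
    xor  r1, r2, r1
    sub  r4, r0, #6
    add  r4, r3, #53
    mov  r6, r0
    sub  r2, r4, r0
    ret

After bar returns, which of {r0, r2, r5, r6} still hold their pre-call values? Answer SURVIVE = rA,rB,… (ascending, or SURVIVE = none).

SURVIVE = r0,r6

prologue: push r3 -> mem[0xb5]=0x5b, sp=0xb5
prologue: push r4 -> mem[0xb4]=0xea, sp=0xb4
prologue: push r6 -> mem[0xb3]=0x8c, sp=0xb3
body[0] sub  r5, r2, #1 -> r5=0x97
body[1] add  r3, r3, r6 -> r3=0xe7
body[2] mov  r4, #0x85 -> r4=0x85
body[3] xor  r1, r2, r1 -> r1=0x59
body[4] sub  r4, r0, #6 -> r4=0xc8
body[5] add  r4, r3, #53 -> r4=0x1c
body[6] mov  r6, r0 -> r6=0xce
body[7] sub  r2, r4, r0 -> r2=0x4e
epilogue: pop r6=0x8c, sp=0xb4
epilogue: pop r4=0xea, sp=0xb5
epilogue: pop r3=0x5b, sp=0xb6
r0: caller-saved, written=False
r2: caller-saved, written=True
r5: caller-saved, written=True
r6: callee-saved, written=True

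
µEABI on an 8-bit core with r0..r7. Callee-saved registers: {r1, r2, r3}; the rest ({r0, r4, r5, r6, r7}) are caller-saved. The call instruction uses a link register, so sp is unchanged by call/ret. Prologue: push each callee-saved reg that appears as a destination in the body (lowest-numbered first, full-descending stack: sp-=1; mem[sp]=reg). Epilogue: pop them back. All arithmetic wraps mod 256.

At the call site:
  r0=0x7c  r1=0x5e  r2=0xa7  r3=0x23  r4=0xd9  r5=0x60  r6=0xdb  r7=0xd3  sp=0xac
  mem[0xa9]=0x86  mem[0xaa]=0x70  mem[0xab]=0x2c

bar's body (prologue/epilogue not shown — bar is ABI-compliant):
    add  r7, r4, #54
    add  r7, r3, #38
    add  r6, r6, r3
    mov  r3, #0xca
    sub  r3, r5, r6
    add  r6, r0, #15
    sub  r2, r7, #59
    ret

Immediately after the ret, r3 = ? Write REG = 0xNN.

REG = 0x23

prologue: push r2 -> mem[0xab]=0xa7, sp=0xab
prologue: push r3 -> mem[0xaa]=0x23, sp=0xaa
body[0] add  r7, r4, #54 -> r7=0x0f
body[1] add  r7, r3, #38 -> r7=0x49
body[2] add  r6, r6, r3 -> r6=0xfe
body[3] mov  r3, #0xca -> r3=0xca
body[4] sub  r3, r5, r6 -> r3=0x62
body[5] add  r6, r0, #15 -> r6=0x8b
body[6] sub  r2, r7, #59 -> r2=0x0e
epilogue: pop r3=0x23, sp=0xab
epilogue: pop r2=0xa7, sp=0xac
r3 is callee-saved -> restored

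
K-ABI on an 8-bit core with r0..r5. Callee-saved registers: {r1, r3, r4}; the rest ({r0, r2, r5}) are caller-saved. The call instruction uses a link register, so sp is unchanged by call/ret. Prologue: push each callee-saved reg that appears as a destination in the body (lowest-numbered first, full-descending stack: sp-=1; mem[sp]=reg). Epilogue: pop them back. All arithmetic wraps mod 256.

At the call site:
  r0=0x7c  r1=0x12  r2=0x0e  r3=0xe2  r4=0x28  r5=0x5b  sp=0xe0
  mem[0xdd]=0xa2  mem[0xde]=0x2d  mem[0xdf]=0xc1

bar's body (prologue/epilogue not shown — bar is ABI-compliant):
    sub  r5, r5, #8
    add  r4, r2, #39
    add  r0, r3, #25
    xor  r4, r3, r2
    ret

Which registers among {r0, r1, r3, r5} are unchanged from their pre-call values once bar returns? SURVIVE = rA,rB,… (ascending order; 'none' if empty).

SURVIVE = r1,r3

prologue: push r4 -> mem[0xdf]=0x28, sp=0xdf
body[0] sub  r5, r5, #8 -> r5=0x53
body[1] add  r4, r2, #39 -> r4=0x35
body[2] add  r0, r3, #25 -> r0=0xfb
body[3] xor  r4, r3, r2 -> r4=0xec
epilogue: pop r4=0x28, sp=0xe0
r0: caller-saved, written=True
r1: callee-saved, written=False
r3: callee-saved, written=False
r5: caller-saved, written=True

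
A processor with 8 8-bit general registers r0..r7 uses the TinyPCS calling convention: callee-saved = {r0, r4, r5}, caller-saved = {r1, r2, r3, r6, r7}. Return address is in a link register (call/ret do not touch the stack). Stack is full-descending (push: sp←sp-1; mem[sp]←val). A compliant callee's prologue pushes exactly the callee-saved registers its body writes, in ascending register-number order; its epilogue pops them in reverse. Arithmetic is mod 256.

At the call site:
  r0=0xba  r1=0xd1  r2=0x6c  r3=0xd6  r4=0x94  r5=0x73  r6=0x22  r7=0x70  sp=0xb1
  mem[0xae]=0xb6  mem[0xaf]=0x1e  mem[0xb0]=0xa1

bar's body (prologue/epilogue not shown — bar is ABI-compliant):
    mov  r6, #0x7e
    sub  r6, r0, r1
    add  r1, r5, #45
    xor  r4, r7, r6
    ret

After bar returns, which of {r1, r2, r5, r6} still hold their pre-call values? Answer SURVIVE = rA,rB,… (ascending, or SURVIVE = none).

SURVIVE = r2,r5

prologue: push r4 -> mem[0xb0]=0x94, sp=0xb0
body[0] mov  r6, #0x7e -> r6=0x7e
body[1] sub  r6, r0, r1 -> r6=0xe9
body[2] add  r1, r5, #45 -> r1=0xa0
body[3] xor  r4, r7, r6 -> r4=0x99
epilogue: pop r4=0x94, sp=0xb1
r1: caller-saved, written=True
r2: caller-saved, written=False
r5: callee-saved, written=False
r6: caller-saved, written=True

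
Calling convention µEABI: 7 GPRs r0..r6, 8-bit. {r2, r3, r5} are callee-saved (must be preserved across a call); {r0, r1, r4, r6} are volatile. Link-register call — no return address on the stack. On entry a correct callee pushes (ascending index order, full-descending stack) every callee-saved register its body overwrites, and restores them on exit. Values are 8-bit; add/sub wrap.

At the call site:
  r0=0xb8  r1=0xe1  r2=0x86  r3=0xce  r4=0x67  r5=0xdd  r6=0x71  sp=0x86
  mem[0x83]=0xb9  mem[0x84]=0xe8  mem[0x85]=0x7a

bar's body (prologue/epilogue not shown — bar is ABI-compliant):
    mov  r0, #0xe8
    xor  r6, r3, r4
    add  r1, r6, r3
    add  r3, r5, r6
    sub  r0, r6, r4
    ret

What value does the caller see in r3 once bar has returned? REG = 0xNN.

REG = 0xce

prologue: push r3 -> mem[0x85]=0xce, sp=0x85
body[0] mov  r0, #0xe8 -> r0=0xe8
body[1] xor  r6, r3, r4 -> r6=0xa9
body[2] add  r1, r6, r3 -> r1=0x77
body[3] add  r3, r5, r6 -> r3=0x86
body[4] sub  r0, r6, r4 -> r0=0x42
epilogue: pop r3=0xce, sp=0x86
r3 is callee-saved -> restored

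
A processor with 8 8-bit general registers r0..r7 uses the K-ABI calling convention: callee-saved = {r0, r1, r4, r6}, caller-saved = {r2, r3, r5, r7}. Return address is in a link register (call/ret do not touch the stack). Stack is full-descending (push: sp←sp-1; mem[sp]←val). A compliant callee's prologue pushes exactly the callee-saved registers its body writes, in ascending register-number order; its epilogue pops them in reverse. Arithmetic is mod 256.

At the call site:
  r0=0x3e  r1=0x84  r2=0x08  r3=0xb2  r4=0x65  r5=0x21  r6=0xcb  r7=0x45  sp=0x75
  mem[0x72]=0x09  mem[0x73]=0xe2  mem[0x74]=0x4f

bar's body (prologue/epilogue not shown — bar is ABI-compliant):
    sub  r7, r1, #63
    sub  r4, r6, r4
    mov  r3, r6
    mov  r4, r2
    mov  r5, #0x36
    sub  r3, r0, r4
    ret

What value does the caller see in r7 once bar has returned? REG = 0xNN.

prologue: push r4 → mem[0x74]=0x65, sp=0x74
body[0] sub  r7, r1, #63 → r7=0x45
body[1] sub  r4, r6, r4 → r4=0x66
body[2] mov  r3, r6 → r3=0xcb
body[3] mov  r4, r2 → r4=0x08
body[4] mov  r5, #0x36 → r5=0x36
body[5] sub  r3, r0, r4 → r3=0x36
epilogue: pop r4=0x65, sp=0x75
r7 is caller-saved → body value

REG = 0x45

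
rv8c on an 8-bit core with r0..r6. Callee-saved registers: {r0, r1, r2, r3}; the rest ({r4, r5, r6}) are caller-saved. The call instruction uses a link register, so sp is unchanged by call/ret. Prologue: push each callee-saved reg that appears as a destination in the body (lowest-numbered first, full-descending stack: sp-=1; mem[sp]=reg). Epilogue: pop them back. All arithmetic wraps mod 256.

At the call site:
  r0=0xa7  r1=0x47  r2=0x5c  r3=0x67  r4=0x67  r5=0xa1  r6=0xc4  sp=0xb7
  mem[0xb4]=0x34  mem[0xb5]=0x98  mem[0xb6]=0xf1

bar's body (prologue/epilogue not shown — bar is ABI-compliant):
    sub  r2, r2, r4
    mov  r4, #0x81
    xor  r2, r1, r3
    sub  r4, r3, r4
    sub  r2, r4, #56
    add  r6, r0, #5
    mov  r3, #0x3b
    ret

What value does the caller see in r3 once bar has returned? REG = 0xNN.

REG = 0x67

prologue: push r2 → mem[0xb6]=0x5c, sp=0xb6
prologue: push r3 → mem[0xb5]=0x67, sp=0xb5
body[0] sub  r2, r2, r4 → r2=0xf5
body[1] mov  r4, #0x81 → r4=0x81
body[2] xor  r2, r1, r3 → r2=0x20
body[3] sub  r4, r3, r4 → r4=0xe6
body[4] sub  r2, r4, #56 → r2=0xae
body[5] add  r6, r0, #5 → r6=0xac
body[6] mov  r3, #0x3b → r3=0x3b
epilogue: pop r3=0x67, sp=0xb6
epilogue: pop r2=0x5c, sp=0xb7
r3 is callee-saved → restored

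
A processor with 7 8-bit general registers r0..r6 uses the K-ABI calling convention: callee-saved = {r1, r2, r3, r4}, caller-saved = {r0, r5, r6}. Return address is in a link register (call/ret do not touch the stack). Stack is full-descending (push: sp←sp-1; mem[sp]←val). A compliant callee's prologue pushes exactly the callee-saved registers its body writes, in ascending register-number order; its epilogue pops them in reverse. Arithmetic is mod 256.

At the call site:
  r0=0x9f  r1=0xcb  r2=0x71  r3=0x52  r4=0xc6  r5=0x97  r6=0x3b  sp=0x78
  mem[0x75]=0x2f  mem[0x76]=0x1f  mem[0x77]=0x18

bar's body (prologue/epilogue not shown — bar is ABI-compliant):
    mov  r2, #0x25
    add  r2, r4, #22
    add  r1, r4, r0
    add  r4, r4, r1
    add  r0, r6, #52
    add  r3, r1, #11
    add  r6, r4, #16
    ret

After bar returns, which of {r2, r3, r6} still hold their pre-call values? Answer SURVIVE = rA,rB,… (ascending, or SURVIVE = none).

prologue: push r1 -> mem[0x77]=0xcb, sp=0x77
prologue: push r2 -> mem[0x76]=0x71, sp=0x76
prologue: push r3 -> mem[0x75]=0x52, sp=0x75
prologue: push r4 -> mem[0x74]=0xc6, sp=0x74
body[0] mov  r2, #0x25 -> r2=0x25
body[1] add  r2, r4, #22 -> r2=0xdc
body[2] add  r1, r4, r0 -> r1=0x65
body[3] add  r4, r4, r1 -> r4=0x2b
body[4] add  r0, r6, #52 -> r0=0x6f
body[5] add  r3, r1, #11 -> r3=0x70
body[6] add  r6, r4, #16 -> r6=0x3b
epilogue: pop r4=0xc6, sp=0x75
epilogue: pop r3=0x52, sp=0x76
epilogue: pop r2=0x71, sp=0x77
epilogue: pop r1=0xcb, sp=0x78
r2: callee-saved, written=True
r3: callee-saved, written=True
r6: caller-saved, written=True

SURVIVE = r2,r3,r6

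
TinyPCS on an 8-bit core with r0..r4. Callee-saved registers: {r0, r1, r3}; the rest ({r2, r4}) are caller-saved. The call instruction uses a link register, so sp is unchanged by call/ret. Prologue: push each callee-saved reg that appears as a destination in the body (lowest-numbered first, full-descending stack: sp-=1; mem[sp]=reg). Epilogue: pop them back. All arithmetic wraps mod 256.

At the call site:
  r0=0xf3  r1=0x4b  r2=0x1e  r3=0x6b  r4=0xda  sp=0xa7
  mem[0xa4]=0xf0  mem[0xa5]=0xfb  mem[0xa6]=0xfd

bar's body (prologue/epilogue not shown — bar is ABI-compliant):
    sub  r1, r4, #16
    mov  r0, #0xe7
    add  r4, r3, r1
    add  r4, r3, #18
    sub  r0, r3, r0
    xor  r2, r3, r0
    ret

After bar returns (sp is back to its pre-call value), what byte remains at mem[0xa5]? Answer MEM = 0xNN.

MEM = 0x4b

prologue: push r0 -> mem[0xa6]=0xf3, sp=0xa6
prologue: push r1 -> mem[0xa5]=0x4b, sp=0xa5
body[0] sub  r1, r4, #16 -> r1=0xca
body[1] mov  r0, #0xe7 -> r0=0xe7
body[2] add  r4, r3, r1 -> r4=0x35
body[3] add  r4, r3, #18 -> r4=0x7d
body[4] sub  r0, r3, r0 -> r0=0x84
body[5] xor  r2, r3, r0 -> r2=0xef
epilogue: pop r1=0x4b, sp=0xa6
epilogue: pop r0=0xf3, sp=0xa7
prologue pushed ['r0', 'r1'] at ['0xa6', '0xa5']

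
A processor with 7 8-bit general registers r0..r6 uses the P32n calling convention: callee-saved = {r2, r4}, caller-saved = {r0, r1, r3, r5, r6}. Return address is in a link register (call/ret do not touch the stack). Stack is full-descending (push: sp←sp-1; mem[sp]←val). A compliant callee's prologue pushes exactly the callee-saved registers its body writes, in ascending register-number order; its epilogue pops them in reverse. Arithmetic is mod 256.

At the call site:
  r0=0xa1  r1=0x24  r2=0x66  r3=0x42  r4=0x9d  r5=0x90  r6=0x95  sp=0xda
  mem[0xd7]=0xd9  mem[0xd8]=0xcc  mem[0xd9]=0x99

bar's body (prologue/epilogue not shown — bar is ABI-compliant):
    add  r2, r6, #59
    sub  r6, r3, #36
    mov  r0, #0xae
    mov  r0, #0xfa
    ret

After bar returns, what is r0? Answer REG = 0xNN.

REG = 0xfa

prologue: push r2 → mem[0xd9]=0x66, sp=0xd9
body[0] add  r2, r6, #59 → r2=0xd0
body[1] sub  r6, r3, #36 → r6=0x1e
body[2] mov  r0, #0xae → r0=0xae
body[3] mov  r0, #0xfa → r0=0xfa
epilogue: pop r2=0x66, sp=0xda
r0 is caller-saved → body value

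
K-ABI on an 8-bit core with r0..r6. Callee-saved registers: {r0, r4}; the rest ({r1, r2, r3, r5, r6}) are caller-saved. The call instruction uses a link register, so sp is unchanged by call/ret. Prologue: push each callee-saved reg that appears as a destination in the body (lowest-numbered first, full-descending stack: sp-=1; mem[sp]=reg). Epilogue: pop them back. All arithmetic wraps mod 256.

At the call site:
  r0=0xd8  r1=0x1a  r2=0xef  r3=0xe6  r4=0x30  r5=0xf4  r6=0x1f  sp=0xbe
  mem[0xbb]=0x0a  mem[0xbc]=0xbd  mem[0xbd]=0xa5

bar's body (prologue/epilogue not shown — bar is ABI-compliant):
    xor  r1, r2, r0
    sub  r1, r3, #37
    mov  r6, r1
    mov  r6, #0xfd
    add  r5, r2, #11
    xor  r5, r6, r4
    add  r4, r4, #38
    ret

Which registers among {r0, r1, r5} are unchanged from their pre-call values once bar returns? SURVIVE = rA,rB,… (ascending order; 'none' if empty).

prologue: push r4 → mem[0xbd]=0x30, sp=0xbd
body[0] xor  r1, r2, r0 → r1=0x37
body[1] sub  r1, r3, #37 → r1=0xc1
body[2] mov  r6, r1 → r6=0xc1
body[3] mov  r6, #0xfd → r6=0xfd
body[4] add  r5, r2, #11 → r5=0xfa
body[5] xor  r5, r6, r4 → r5=0xcd
body[6] add  r4, r4, #38 → r4=0x56
epilogue: pop r4=0x30, sp=0xbe
r0: callee-saved, written=False
r1: caller-saved, written=True
r5: caller-saved, written=True

SURVIVE = r0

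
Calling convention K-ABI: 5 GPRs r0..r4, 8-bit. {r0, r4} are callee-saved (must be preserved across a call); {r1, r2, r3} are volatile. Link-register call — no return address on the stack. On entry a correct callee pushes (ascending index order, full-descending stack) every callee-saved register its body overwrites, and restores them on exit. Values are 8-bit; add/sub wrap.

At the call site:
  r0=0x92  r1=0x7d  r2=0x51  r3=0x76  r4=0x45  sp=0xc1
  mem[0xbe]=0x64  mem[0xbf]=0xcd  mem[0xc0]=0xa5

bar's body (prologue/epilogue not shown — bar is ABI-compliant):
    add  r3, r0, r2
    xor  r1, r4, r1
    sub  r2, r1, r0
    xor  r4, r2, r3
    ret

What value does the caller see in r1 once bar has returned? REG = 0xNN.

REG = 0x38

prologue: push r4 -> mem[0xc0]=0x45, sp=0xc0
body[0] add  r3, r0, r2 -> r3=0xe3
body[1] xor  r1, r4, r1 -> r1=0x38
body[2] sub  r2, r1, r0 -> r2=0xa6
body[3] xor  r4, r2, r3 -> r4=0x45
epilogue: pop r4=0x45, sp=0xc1
r1 is caller-saved -> body value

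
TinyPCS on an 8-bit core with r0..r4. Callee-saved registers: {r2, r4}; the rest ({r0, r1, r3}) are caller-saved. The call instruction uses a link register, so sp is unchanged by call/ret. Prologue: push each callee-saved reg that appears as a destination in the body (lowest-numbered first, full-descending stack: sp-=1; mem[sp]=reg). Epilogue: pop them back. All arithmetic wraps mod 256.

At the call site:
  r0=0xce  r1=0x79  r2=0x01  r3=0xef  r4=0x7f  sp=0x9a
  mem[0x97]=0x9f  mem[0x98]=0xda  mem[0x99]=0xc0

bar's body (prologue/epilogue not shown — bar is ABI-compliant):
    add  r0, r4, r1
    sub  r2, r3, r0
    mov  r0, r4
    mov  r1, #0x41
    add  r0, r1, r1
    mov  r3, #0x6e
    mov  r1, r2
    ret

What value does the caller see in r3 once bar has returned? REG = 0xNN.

prologue: push r2 -> mem[0x99]=0x01, sp=0x99
body[0] add  r0, r4, r1 -> r0=0xf8
body[1] sub  r2, r3, r0 -> r2=0xf7
body[2] mov  r0, r4 -> r0=0x7f
body[3] mov  r1, #0x41 -> r1=0x41
body[4] add  r0, r1, r1 -> r0=0x82
body[5] mov  r3, #0x6e -> r3=0x6e
body[6] mov  r1, r2 -> r1=0xf7
epilogue: pop r2=0x01, sp=0x9a
r3 is caller-saved -> body value

REG = 0x6e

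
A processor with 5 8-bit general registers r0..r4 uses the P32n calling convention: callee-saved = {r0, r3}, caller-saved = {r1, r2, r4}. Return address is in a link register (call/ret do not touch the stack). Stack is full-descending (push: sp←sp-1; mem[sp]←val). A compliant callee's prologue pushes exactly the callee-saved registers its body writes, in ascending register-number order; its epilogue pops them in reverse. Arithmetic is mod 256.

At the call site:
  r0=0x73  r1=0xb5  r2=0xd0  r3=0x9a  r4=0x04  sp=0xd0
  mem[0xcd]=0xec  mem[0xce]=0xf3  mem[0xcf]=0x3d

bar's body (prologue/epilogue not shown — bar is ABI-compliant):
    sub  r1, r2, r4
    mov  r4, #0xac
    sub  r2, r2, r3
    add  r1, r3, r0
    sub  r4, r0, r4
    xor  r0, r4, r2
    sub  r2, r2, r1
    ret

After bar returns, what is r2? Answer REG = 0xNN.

REG = 0x29

prologue: push r0 → mem[0xcf]=0x73, sp=0xcf
body[0] sub  r1, r2, r4 → r1=0xcc
body[1] mov  r4, #0xac → r4=0xac
body[2] sub  r2, r2, r3 → r2=0x36
body[3] add  r1, r3, r0 → r1=0x0d
body[4] sub  r4, r0, r4 → r4=0xc7
body[5] xor  r0, r4, r2 → r0=0xf1
body[6] sub  r2, r2, r1 → r2=0x29
epilogue: pop r0=0x73, sp=0xd0
r2 is caller-saved → body value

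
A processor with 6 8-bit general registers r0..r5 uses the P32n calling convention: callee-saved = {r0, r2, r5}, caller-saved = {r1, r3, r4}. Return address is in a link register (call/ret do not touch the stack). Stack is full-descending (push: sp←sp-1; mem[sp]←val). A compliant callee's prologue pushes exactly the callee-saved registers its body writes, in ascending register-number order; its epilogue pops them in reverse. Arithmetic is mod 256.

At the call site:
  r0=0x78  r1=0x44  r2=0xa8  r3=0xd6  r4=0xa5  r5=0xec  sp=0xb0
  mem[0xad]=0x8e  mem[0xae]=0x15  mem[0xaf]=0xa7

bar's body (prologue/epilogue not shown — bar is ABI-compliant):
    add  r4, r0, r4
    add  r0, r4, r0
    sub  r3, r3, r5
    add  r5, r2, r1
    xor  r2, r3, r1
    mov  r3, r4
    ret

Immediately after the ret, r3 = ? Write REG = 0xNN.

prologue: push r0 -> mem[0xaf]=0x78, sp=0xaf
prologue: push r2 -> mem[0xae]=0xa8, sp=0xae
prologue: push r5 -> mem[0xad]=0xec, sp=0xad
body[0] add  r4, r0, r4 -> r4=0x1d
body[1] add  r0, r4, r0 -> r0=0x95
body[2] sub  r3, r3, r5 -> r3=0xea
body[3] add  r5, r2, r1 -> r5=0xec
body[4] xor  r2, r3, r1 -> r2=0xae
body[5] mov  r3, r4 -> r3=0x1d
epilogue: pop r5=0xec, sp=0xae
epilogue: pop r2=0xa8, sp=0xaf
epilogue: pop r0=0x78, sp=0xb0
r3 is caller-saved -> body value

REG = 0x1d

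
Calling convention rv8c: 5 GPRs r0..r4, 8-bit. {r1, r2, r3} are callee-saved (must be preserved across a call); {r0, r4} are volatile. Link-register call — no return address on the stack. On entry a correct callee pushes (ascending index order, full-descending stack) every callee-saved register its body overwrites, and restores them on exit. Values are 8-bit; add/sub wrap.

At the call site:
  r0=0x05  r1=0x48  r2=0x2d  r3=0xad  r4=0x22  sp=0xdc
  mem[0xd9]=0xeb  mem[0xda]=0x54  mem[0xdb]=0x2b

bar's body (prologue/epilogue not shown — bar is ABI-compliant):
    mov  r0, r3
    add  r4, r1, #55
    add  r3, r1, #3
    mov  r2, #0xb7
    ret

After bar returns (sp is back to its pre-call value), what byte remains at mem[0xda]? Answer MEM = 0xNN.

MEM = 0xad

prologue: push r2 → mem[0xdb]=0x2d, sp=0xdb
prologue: push r3 → mem[0xda]=0xad, sp=0xda
body[0] mov  r0, r3 → r0=0xad
body[1] add  r4, r1, #55 → r4=0x7f
body[2] add  r3, r1, #3 → r3=0x4b
body[3] mov  r2, #0xb7 → r2=0xb7
epilogue: pop r3=0xad, sp=0xdb
epilogue: pop r2=0x2d, sp=0xdc
prologue pushed ['r2', 'r3'] at ['0xdb', '0xda']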